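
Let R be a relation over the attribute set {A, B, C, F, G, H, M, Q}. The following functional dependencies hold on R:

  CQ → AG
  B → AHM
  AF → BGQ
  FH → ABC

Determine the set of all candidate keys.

{A, F}, {B, F}, {F, H}, {C, F, Q}

Attribute F never appears on the right-hand side of any dependency, so F must belong to every candidate key.
{F}⁺ = {F}, which is not all of the schema, so we must add further attributes.
{A, F}⁺: AF→BGQ adds B, G, Q; B→AHM adds H, M; FH→ABC adds C → {A, B, C, F, G, H, M, Q}. Minimal: {F}⁺ = {F}; {A}⁺ = {A} — none reach the full schema.
{B, F}⁺: B→AHM adds A, H, M; AF→BGQ adds G, Q; FH→ABC adds C → {A, B, C, F, G, H, M, Q}. Minimal: {F}⁺ = {F}; {B}⁺ = {A, B, H, M} — none reach the full schema.
{F, H}⁺: FH→ABC adds A, B, C; B→AHM adds M; AF→BGQ adds G, Q → {A, B, C, F, G, H, M, Q}. Minimal: {H}⁺ = {H}; {F}⁺ = {F} — none reach the full schema.
{C, F, Q}⁺: CQ→AG adds A, G; AF→BGQ adds B; B→AHM adds H, M → {A, B, C, F, G, H, M, Q}. Minimal: {F, Q}⁺ = {F, Q}; {C, Q}⁺ = {A, C, G, Q}; {C, F}⁺ = {C, F} — none reach the full schema.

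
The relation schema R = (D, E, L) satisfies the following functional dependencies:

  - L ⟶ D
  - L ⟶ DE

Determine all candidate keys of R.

{L}⁺: L→D adds D; L→DE adds E → {D, E, L}.
No other minimal superkey exists.

{L}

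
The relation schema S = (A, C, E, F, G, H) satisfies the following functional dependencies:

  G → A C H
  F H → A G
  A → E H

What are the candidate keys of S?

Attribute F never appears on the right-hand side of any dependency, so F must belong to every candidate key.
{F}⁺ = {F}, which is not all of the schema, so we must add further attributes.
{A, F}⁺: A→EH adds E, H; FH→AG adds G; G→ACH adds C → {A, C, E, F, G, H}. Minimal: {F}⁺ = {F}; {A}⁺ = {A, E, H} — none reach the full schema.
{F, G}⁺: G→ACH adds A, C, H; A→EH adds E → {A, C, E, F, G, H}. Minimal: {G}⁺ = {A, C, E, G, H}; {F}⁺ = {F} — none reach the full schema.
{F, H}⁺: FH→AG adds A, G; A→EH adds E; G→ACH adds C → {A, C, E, F, G, H}. Minimal: {H}⁺ = {H}; {F}⁺ = {F} — none reach the full schema.

{A, F}; {F, G}; {F, H}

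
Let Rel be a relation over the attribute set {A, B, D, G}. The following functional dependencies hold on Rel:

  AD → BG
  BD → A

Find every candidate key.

(A, D), (B, D)

Attribute D never appears on the right-hand side of any dependency, so D must belong to every candidate key.
{D}⁺ = {D}, which is not all of the schema, so we must add further attributes.
{A, D}⁺: AD→BG adds B, G → {A, B, D, G}. Minimal: {D}⁺ = {D}; {A}⁺ = {A} — none reach the full schema.
{B, D}⁺: BD→A adds A; AD→BG adds G → {A, B, D, G}. Minimal: {D}⁺ = {D}; {B}⁺ = {B} — none reach the full schema.
Any other superkey contains one of these as a subset, so there are no further candidate keys.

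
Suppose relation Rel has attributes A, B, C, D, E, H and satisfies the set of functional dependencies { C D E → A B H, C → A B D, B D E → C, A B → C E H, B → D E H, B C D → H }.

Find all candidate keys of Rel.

{B}, {C}

{B}⁺: B→DEH adds D, E, H; BDE→C adds C; CDE→ABH adds A → {A, B, C, D, E, H}.
{C}⁺: C→ABD adds A, B, D; AB→CEH adds E, H → {A, B, C, D, E, H}.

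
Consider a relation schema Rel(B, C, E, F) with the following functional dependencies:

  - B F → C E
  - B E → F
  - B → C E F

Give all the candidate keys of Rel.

Attribute B never appears on the right-hand side of any dependency, so B must belong to every candidate key.
{B}⁺ = {B, C, E, F}, which is all of the schema, so {B} is the only candidate key.

{B}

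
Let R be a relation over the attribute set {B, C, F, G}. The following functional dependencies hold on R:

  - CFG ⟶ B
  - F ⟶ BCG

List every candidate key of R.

Attribute F never appears on the right-hand side of any dependency, so F must belong to every candidate key.
{F}⁺ = {B, C, F, G}, which is all of the schema, so {F} is the only candidate key.

{F}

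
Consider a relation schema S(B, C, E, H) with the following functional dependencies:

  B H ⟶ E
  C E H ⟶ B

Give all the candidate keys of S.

Attributes C, H never appear on any right-hand side, so every candidate key must contain {C, H}.
{C, H}⁺ = {C, H}, which is not all of the schema, so we must add further attributes.
{B, C, H}⁺: BH→E adds E → {B, C, E, H}. Minimal: {C, H}⁺ = {C, H}; {B, H}⁺ = {B, E, H}; {B, C}⁺ = {B, C} — none reach the full schema.
{C, E, H}⁺: CEH→B adds B → {B, C, E, H}. Minimal: {E, H}⁺ = {E, H}; {C, H}⁺ = {C, H}; {C, E}⁺ = {C, E} — none reach the full schema.
Any other superkey contains one of these as a subset, so there are no further candidate keys.

(B, C, H), (C, E, H)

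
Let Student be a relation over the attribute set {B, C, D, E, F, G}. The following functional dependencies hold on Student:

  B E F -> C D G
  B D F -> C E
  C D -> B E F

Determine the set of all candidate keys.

(C, D), (B, D, F), (B, E, F)

{C, D}⁺: CD→BEF adds B, E, F; BEF→CDG adds G → {B, C, D, E, F, G}. Minimal: {D}⁺ = {D}; {C}⁺ = {C} — none reach the full schema.
{B, D, F}⁺: BDF→CE adds C, E; BEF→CDG adds G → {B, C, D, E, F, G}. Minimal: {D, F}⁺ = {D, F}; {B, F}⁺ = {B, F}; {B, D}⁺ = {B, D} — none reach the full schema.
{B, E, F}⁺: BEF→CDG adds C, D, G → {B, C, D, E, F, G}. Minimal: {E, F}⁺ = {E, F}; {B, F}⁺ = {B, F}; {B, E}⁺ = {B, E} — none reach the full schema.
Any other superkey contains one of these as a subset, so there are no further candidate keys.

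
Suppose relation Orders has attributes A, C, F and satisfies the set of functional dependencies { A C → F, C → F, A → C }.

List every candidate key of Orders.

Attribute A never appears on the right-hand side of any dependency, so A must belong to every candidate key.
{A}⁺ = {A, C, F}, which is all of the schema, so {A} is the only candidate key.

(A)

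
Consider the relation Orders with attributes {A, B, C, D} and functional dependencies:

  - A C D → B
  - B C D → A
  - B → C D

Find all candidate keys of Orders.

{B}⁺: B→CD adds C, D; BCD→A adds A → {A, B, C, D}.
{A, C, D}⁺: ACD→B adds B → {A, B, C, D}. Minimal: {C, D}⁺ = {C, D}; {A, D}⁺ = {A, D}; {A, C}⁺ = {A, C} — none reach the full schema.
Any other superkey contains one of these as a subset, so there are no further candidate keys.

{B}, {A, C, D}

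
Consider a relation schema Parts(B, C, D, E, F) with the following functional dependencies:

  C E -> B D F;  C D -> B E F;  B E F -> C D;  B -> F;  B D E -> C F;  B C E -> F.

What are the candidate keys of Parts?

{B, E}⁺: B→F adds F; BEF→CD adds C, D → {B, C, D, E, F}.
{C, D}⁺: CD→BEF adds B, E, F → {B, C, D, E, F}.
{C, E}⁺: CE→BDF adds B, D, F → {B, C, D, E, F}.
Any other superkey contains one of these as a subset, so there are no further candidate keys.

{B, E}; {C, D}; {C, E}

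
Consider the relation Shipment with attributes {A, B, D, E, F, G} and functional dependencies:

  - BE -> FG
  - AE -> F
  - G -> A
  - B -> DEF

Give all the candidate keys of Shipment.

B

Attribute B never appears on the right-hand side of any dependency, so B must belong to every candidate key.
{B}⁺ = {A, B, D, E, F, G}, which is all of the schema, so {B} is the only candidate key.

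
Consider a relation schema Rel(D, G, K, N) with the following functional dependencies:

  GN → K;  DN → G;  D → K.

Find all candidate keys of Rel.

{D, N}

Attributes D, N never appear on any right-hand side, so every candidate key must contain {D, N}.
{D, N}⁺ = {D, G, K, N}, which is all of the schema, so {D, N} is the only candidate key.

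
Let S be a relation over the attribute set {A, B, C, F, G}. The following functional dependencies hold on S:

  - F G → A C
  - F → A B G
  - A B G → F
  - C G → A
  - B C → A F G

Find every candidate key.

{F}⁺: F→ABG adds A, B, G; FG→AC adds C → {A, B, C, F, G}.
{B, C}⁺: BC→AFG adds A, F, G → {A, B, C, F, G}. Minimal: {C}⁺ = {C}; {B}⁺ = {B} — none reach the full schema.
{A, B, G}⁺: ABG→F adds F; FG→AC adds C → {A, B, C, F, G}. Minimal: {B, G}⁺ = {B, G}; {A, G}⁺ = {A, G}; {A, B}⁺ = {A, B} — none reach the full schema.

{F}, {B, C}, {A, B, G}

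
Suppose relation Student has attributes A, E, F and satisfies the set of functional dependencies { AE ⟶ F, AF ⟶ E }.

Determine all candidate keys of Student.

Attribute A never appears on the right-hand side of any dependency, so A must belong to every candidate key.
{A}⁺ = {A}, which is not all of the schema, so we must add further attributes.
{A, E}⁺: AE→F adds F → {A, E, F}. Minimal: {E}⁺ = {E}; {A}⁺ = {A} — none reach the full schema.
{A, F}⁺: AF→E adds E → {A, E, F}. Minimal: {F}⁺ = {F}; {A}⁺ = {A} — none reach the full schema.

{A, E}; {A, F}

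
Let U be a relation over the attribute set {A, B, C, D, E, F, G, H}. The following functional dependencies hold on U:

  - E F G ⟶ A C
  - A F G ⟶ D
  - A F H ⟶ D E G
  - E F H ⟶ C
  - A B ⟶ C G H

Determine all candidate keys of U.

ABF, BEFG

{A, B, F}⁺: AB→CGH adds C, G, H; AFG→D adds D; AFH→DEG adds E → {A, B, C, D, E, F, G, H}. Minimal: {B, F}⁺ = {B, F}; {A, F}⁺ = {A, F}; {A, B}⁺ = {A, B, C, G, H} — none reach the full schema.
{B, E, F, G}⁺: EFG→AC adds A, C; AFG→D adds D; AB→CGH adds H → {A, B, C, D, E, F, G, H}. Minimal: {E, F, G}⁺ = {A, C, D, E, F, G}; {B, F, G}⁺ = {B, F, G}; {B, E, G}⁺ = {B, E, G}; … — none reach the full schema.
Any other superkey contains one of these as a subset, so there are no further candidate keys.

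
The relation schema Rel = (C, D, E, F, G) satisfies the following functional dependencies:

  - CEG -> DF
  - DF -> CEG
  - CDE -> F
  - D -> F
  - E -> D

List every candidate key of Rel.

(D), (E)

{D}⁺: D→F adds F; DF→CEG adds C, E, G → {C, D, E, F, G}.
{E}⁺: E→D adds D; D→F adds F; DF→CEG adds C, G → {C, D, E, F, G}.
Any other superkey contains one of these as a subset, so there are no further candidate keys.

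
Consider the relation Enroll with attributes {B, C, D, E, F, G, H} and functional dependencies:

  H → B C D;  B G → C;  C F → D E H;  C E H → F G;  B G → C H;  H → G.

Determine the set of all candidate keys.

(C, F), (E, H), (F, H), (B, E, G), (B, F, G)

{C, F}⁺: CF→DEH adds D, E, H; CEH→FG adds G; H→BCD adds B → {B, C, D, E, F, G, H}. Minimal: {F}⁺ = {F}; {C}⁺ = {C} — none reach the full schema.
{E, H}⁺: H→BCD adds B, C, D; CEH→FG adds F, G → {B, C, D, E, F, G, H}. Minimal: {H}⁺ = {B, C, D, G, H}; {E}⁺ = {E} — none reach the full schema.
{F, H}⁺: H→BCD adds B, C, D; CF→DEH adds E; CEH→FG adds G → {B, C, D, E, F, G, H}. Minimal: {H}⁺ = {B, C, D, G, H}; {F}⁺ = {F} — none reach the full schema.
{B, E, G}⁺: BG→C adds C; BG→CH adds H; H→BCD adds D; CEH→FG adds F → {B, C, D, E, F, G, H}. Minimal: {E, G}⁺ = {E, G}; {B, G}⁺ = {B, C, D, G, H}; {B, E}⁺ = {B, E} — none reach the full schema.
{B, F, G}⁺: BG→C adds C; CF→DEH adds D, E, H → {B, C, D, E, F, G, H}. Minimal: {F, G}⁺ = {F, G}; {B, G}⁺ = {B, C, D, G, H}; {B, F}⁺ = {B, F} — none reach the full schema.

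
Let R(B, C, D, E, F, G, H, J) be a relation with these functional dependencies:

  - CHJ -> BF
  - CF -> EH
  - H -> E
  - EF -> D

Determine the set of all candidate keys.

Attributes C, G, J never appear on any right-hand side, so every candidate key must contain {C, G, J}.
{C, G, J}⁺ = {C, G, J}, which is not all of the schema, so we must add further attributes.
{C, F, G, J}⁺: CF→EH adds E, H; EF→D adds D; CHJ→BF adds B → {B, C, D, E, F, G, H, J}. Minimal: {F, G, J}⁺ = {F, G, J}; {C, G, J}⁺ = {C, G, J}; {C, F, J}⁺ = {B, C, D, E, F, H, J}; … — none reach the full schema.
{C, G, H, J}⁺: CHJ→BF adds B, F; CF→EH adds E; EF→D adds D → {B, C, D, E, F, G, H, J}. Minimal: {G, H, J}⁺ = {E, G, H, J}; {C, H, J}⁺ = {B, C, D, E, F, H, J}; {C, G, J}⁺ = {C, G, J}; … — none reach the full schema.

{C, F, G, J}, {C, G, H, J}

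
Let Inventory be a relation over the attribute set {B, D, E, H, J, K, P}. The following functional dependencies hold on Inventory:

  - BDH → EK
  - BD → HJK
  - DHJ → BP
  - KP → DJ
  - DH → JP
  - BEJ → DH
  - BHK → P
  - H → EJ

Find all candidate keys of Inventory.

{B, D}⁺: BD→HJK adds H, J, K; DHJ→BP adds P; H→EJ adds E → {B, D, E, H, J, K, P}.
{B, H}⁺: H→EJ adds E, J; BEJ→DH adds D; BDH→EK adds K; DHJ→BP adds P → {B, D, E, H, J, K, P}.
{D, H}⁺: DH→JP adds J, P; H→EJ adds E; DHJ→BP adds B; BDH→EK adds K → {B, D, E, H, J, K, P}.
{B, E, J}⁺: BEJ→DH adds D, H; BDH→EK adds K; DHJ→BP adds P → {B, D, E, H, J, K, P}.
{B, K, P}⁺: KP→DJ adds D, J; BD→HJK adds H; H→EJ adds E → {B, D, E, H, J, K, P}.
{H, K, P}⁺: KP→DJ adds D, J; H→EJ adds E; DHJ→BP adds B → {B, D, E, H, J, K, P}.

BD, BH, DH, BEJ, BKP, HKP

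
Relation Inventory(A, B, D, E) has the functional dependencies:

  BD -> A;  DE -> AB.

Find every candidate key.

(D, E)

Attributes D, E never appear on any right-hand side, so every candidate key must contain {D, E}.
{D, E}⁺ = {A, B, D, E}, which is all of the schema, so {D, E} is the only candidate key.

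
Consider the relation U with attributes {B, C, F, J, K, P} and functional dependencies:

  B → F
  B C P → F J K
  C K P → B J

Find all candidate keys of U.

Attributes C, P never appear on any right-hand side, so every candidate key must contain {C, P}.
{C, P}⁺ = {C, P}, which is not all of the schema, so we must add further attributes.
{B, C, P}⁺: B→F adds F; BCP→FJK adds J, K → {B, C, F, J, K, P}.
{C, K, P}⁺: CKP→BJ adds B, J; B→F adds F → {B, C, F, J, K, P}.
Any other superkey contains one of these as a subset, so there are no further candidate keys.

BCP, CKP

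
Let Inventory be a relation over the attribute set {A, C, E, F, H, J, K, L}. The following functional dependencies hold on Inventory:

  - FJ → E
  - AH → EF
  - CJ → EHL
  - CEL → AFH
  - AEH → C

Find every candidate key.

Attributes J, K never appear on any right-hand side, so every candidate key must contain {J, K}.
{J, K}⁺ = {J, K}, which is not all of the schema, so we must add further attributes.
{C, J, K}⁺: CJ→EHL adds E, H, L; CEL→AFH adds A, F → {A, C, E, F, H, J, K, L}. Minimal: {J, K}⁺ = {J, K}; {C, K}⁺ = {C, K}; {C, J}⁺ = {A, C, E, F, H, J, L} — none reach the full schema.
{A, H, J, K}⁺: AH→EF adds E, F; AEH→C adds C; CJ→EHL adds L → {A, C, E, F, H, J, K, L}. Minimal: {H, J, K}⁺ = {H, J, K}; {A, J, K}⁺ = {A, J, K}; {A, H, K}⁺ = {A, C, E, F, H, K}; … — none reach the full schema.

CJK, AHJK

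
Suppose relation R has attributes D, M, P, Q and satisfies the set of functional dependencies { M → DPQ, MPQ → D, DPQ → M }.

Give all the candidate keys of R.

(M); (D, P, Q)

{M}⁺: M→DPQ adds D, P, Q → {D, M, P, Q}.
{D, P, Q}⁺: DPQ→M adds M → {D, M, P, Q}.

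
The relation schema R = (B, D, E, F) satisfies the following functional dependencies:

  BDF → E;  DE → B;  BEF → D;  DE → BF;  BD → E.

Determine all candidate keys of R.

BD, DE, BEF

{B, D}⁺: BD→E adds E; DE→BF adds F → {B, D, E, F}. Minimal: {D}⁺ = {D}; {B}⁺ = {B} — none reach the full schema.
{D, E}⁺: DE→B adds B; DE→BF adds F → {B, D, E, F}. Minimal: {E}⁺ = {E}; {D}⁺ = {D} — none reach the full schema.
{B, E, F}⁺: BEF→D adds D → {B, D, E, F}. Minimal: {E, F}⁺ = {E, F}; {B, F}⁺ = {B, F}; {B, E}⁺ = {B, E} — none reach the full schema.
Any other superkey contains one of these as a subset, so there are no further candidate keys.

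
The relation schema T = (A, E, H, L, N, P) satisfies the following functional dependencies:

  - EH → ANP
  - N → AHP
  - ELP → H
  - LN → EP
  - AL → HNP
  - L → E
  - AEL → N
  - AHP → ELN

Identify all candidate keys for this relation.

N, AL, EH, HL, LP, AHP

{N}⁺: N→AHP adds A, H, P; AHP→ELN adds E, L → {A, E, H, L, N, P}.
{A, L}⁺: AL→HNP adds H, N, P; L→E adds E → {A, E, H, L, N, P}.
{E, H}⁺: EH→ANP adds A, N, P; AHP→ELN adds L → {A, E, H, L, N, P}.
{H, L}⁺: L→E adds E; EH→ANP adds A, N, P → {A, E, H, L, N, P}.
{L, P}⁺: L→E adds E; ELP→H adds H; EH→ANP adds A, N → {A, E, H, L, N, P}.
{A, H, P}⁺: AHP→ELN adds E, L, N → {A, E, H, L, N, P}.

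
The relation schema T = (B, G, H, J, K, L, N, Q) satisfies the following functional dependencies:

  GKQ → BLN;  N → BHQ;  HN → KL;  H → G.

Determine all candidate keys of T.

JN, GJKQ, HJKQ

Attribute J never appears on the right-hand side of any dependency, so J must belong to every candidate key.
{J}⁺ = {J}, which is not all of the schema, so we must add further attributes.
{J, N}⁺: N→BHQ adds B, H, Q; HN→KL adds K, L; H→G adds G → {B, G, H, J, K, L, N, Q}.
{G, J, K, Q}⁺: GKQ→BLN adds B, L, N; N→BHQ adds H → {B, G, H, J, K, L, N, Q}.
{H, J, K, Q}⁺: H→G adds G; GKQ→BLN adds B, L, N → {B, G, H, J, K, L, N, Q}.
Any other superkey contains one of these as a subset, so there are no further candidate keys.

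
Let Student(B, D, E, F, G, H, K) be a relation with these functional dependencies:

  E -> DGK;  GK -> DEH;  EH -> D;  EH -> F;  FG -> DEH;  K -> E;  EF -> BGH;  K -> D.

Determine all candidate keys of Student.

{E}⁺: E→DGK adds D, G, K; GK→DEH adds H; EH→F adds F; EF→BGH adds B → {B, D, E, F, G, H, K}.
{K}⁺: K→E adds E; K→D adds D; E→DGK adds G; GK→DEH adds H; EH→F adds F; EF→BGH adds B → {B, D, E, F, G, H, K}.
{F, G}⁺: FG→DEH adds D, E, H; EF→BGH adds B; E→DGK adds K → {B, D, E, F, G, H, K}.

E, K, FG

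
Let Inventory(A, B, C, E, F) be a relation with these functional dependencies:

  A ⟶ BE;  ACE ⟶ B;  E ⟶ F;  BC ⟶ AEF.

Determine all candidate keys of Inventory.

AC, BC

Attribute C never appears on the right-hand side of any dependency, so C must belong to every candidate key.
{C}⁺ = {C}, which is not all of the schema, so we must add further attributes.
{A, C}⁺: A→BE adds B, E; E→F adds F → {A, B, C, E, F}. Minimal: {C}⁺ = {C}; {A}⁺ = {A, B, E, F} — none reach the full schema.
{B, C}⁺: BC→AEF adds A, E, F → {A, B, C, E, F}. Minimal: {C}⁺ = {C}; {B}⁺ = {B} — none reach the full schema.
Any other superkey contains one of these as a subset, so there are no further candidate keys.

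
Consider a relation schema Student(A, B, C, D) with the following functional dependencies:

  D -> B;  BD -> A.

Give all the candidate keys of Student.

{C, D}⁺: D→B adds B; BD→A adds A → {A, B, C, D}. Minimal: {D}⁺ = {A, B, D}; {C}⁺ = {C} — none reach the full schema.

{C, D}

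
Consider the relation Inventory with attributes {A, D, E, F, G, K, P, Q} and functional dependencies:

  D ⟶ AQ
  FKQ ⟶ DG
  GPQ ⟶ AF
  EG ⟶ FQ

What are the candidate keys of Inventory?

Attributes E, K, P never appear on any right-hand side, so every candidate key must contain {E, K, P}.
{E, K, P}⁺ = {E, K, P}, which is not all of the schema, so we must add further attributes.
{E, G, K, P}⁺: EG→FQ adds F, Q; FKQ→DG adds D; GPQ→AF adds A → {A, D, E, F, G, K, P, Q}. Minimal: {G, K, P}⁺ = {G, K, P}; {E, K, P}⁺ = {E, K, P}; {E, G, P}⁺ = {A, E, F, G, P, Q}; … — none reach the full schema.
{D, E, F, K, P}⁺: D→AQ adds A, Q; FKQ→DG adds G → {A, D, E, F, G, K, P, Q}. Minimal: {E, F, K, P}⁺ = {E, F, K, P}; {D, F, K, P}⁺ = {A, D, F, G, K, P, Q}; {D, E, K, P}⁺ = {A, D, E, K, P, Q}; … — none reach the full schema.
{E, F, K, P, Q}⁺: FKQ→DG adds D, G; GPQ→AF adds A → {A, D, E, F, G, K, P, Q}. Minimal: {F, K, P, Q}⁺ = {A, D, F, G, K, P, Q}; {E, K, P, Q}⁺ = {E, K, P, Q}; {E, F, P, Q}⁺ = {E, F, P, Q}; … — none reach the full schema.

{E, G, K, P}, {D, E, F, K, P}, {E, F, K, P, Q}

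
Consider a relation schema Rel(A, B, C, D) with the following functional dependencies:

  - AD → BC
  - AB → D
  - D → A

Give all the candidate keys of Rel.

{D}⁺: D→A adds A; AD→BC adds B, C → {A, B, C, D}.
{A, B}⁺: AB→D adds D; AD→BC adds C → {A, B, C, D}. Minimal: {B}⁺ = {B}; {A}⁺ = {A} — none reach the full schema.
Any other superkey contains one of these as a subset, so there are no further candidate keys.

{D}, {A, B}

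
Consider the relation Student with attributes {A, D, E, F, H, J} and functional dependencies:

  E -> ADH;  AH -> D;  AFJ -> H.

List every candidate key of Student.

(E, F, J)

Attributes E, F, J never appear on any right-hand side, so every candidate key must contain {E, F, J}.
{E, F, J}⁺ = {A, D, E, F, H, J}, which is all of the schema, so {E, F, J} is the only candidate key.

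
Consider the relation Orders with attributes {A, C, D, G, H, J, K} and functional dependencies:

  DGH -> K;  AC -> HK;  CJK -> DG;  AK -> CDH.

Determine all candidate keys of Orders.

{A, C, J}, {A, J, K}, {A, D, G, H, J}

Attributes A, J never appear on any right-hand side, so every candidate key must contain {A, J}.
{A, J}⁺ = {A, J}, which is not all of the schema, so we must add further attributes.
{A, C, J}⁺: AC→HK adds H, K; CJK→DG adds D, G → {A, C, D, G, H, J, K}.
{A, J, K}⁺: AK→CDH adds C, D, H; CJK→DG adds G → {A, C, D, G, H, J, K}.
{A, D, G, H, J}⁺: DGH→K adds K; AK→CDH adds C → {A, C, D, G, H, J, K}.
Any other superkey contains one of these as a subset, so there are no further candidate keys.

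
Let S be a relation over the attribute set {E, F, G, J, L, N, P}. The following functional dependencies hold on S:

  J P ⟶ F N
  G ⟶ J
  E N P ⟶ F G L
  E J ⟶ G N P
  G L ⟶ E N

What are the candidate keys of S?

EG; EJ; GL; ENP

{E, G}⁺: G→J adds J; EJ→GNP adds N, P; JP→FN adds F; ENP→FGL adds L → {E, F, G, J, L, N, P}. Minimal: {G}⁺ = {G, J}; {E}⁺ = {E} — none reach the full schema.
{E, J}⁺: EJ→GNP adds G, N, P; JP→FN adds F; ENP→FGL adds L → {E, F, G, J, L, N, P}. Minimal: {J}⁺ = {J}; {E}⁺ = {E} — none reach the full schema.
{G, L}⁺: G→J adds J; GL→EN adds E, N; EJ→GNP adds P; JP→FN adds F → {E, F, G, J, L, N, P}. Minimal: {L}⁺ = {L}; {G}⁺ = {G, J} — none reach the full schema.
{E, N, P}⁺: ENP→FGL adds F, G, L; G→J adds J → {E, F, G, J, L, N, P}. Minimal: {N, P}⁺ = {N, P}; {E, P}⁺ = {E, P}; {E, N}⁺ = {E, N} — none reach the full schema.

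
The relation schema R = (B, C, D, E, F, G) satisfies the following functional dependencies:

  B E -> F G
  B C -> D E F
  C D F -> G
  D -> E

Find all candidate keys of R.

Attributes B, C never appear on any right-hand side, so every candidate key must contain {B, C}.
{B, C}⁺ = {B, C, D, E, F, G}, which is all of the schema, so {B, C} is the only candidate key.

(B, C)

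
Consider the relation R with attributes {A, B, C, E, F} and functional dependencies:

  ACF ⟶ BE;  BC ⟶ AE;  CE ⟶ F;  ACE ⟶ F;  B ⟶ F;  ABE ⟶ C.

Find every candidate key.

{B, C}, {A, B, E}, {A, C, E}, {A, C, F}

{B, C}⁺: BC→AE adds A, E; CE→F adds F → {A, B, C, E, F}.
{A, B, E}⁺: B→F adds F; ABE→C adds C → {A, B, C, E, F}.
{A, C, E}⁺: CE→F adds F; ACF→BE adds B → {A, B, C, E, F}.
{A, C, F}⁺: ACF→BE adds B, E → {A, B, C, E, F}.
Any other superkey contains one of these as a subset, so there are no further candidate keys.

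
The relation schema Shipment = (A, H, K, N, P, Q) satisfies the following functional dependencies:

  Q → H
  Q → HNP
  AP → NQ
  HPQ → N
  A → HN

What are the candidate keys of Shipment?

{A, K, P}, {A, K, Q}

Attributes A, K never appear on any right-hand side, so every candidate key must contain {A, K}.
{A, K}⁺ = {A, H, K, N}, which is not all of the schema, so we must add further attributes.
{A, K, P}⁺: AP→NQ adds N, Q; A→HN adds H → {A, H, K, N, P, Q}. Minimal: {K, P}⁺ = {K, P}; {A, P}⁺ = {A, H, N, P, Q}; {A, K}⁺ = {A, H, K, N} — none reach the full schema.
{A, K, Q}⁺: Q→H adds H; Q→HNP adds N, P → {A, H, K, N, P, Q}. Minimal: {K, Q}⁺ = {H, K, N, P, Q}; {A, Q}⁺ = {A, H, N, P, Q}; {A, K}⁺ = {A, H, K, N} — none reach the full schema.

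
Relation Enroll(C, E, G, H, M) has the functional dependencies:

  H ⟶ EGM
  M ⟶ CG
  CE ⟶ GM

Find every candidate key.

Attribute H never appears on the right-hand side of any dependency, so H must belong to every candidate key.
{H}⁺ = {C, E, G, H, M}, which is all of the schema, so {H} is the only candidate key.

{H}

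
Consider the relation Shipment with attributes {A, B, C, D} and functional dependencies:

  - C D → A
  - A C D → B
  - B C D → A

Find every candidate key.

Attributes C, D never appear on any right-hand side, so every candidate key must contain {C, D}.
{C, D}⁺ = {A, B, C, D}, which is all of the schema, so {C, D} is the only candidate key.

CD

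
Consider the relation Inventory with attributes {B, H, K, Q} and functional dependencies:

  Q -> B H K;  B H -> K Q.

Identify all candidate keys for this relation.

Q, BH

{Q}⁺: Q→BHK adds B, H, K → {B, H, K, Q}.
{B, H}⁺: BH→KQ adds K, Q → {B, H, K, Q}.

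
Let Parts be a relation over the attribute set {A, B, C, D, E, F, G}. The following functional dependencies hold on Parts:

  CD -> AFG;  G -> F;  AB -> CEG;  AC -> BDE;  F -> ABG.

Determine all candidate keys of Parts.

{F}⁺: F→ABG adds A, B, G; AB→CEG adds C, E; AC→BDE adds D → {A, B, C, D, E, F, G}.
{G}⁺: G→F adds F; F→ABG adds A, B; AB→CEG adds C, E; AC→BDE adds D → {A, B, C, D, E, F, G}.
{A, B}⁺: AB→CEG adds C, E, G; AC→BDE adds D; CD→AFG adds F → {A, B, C, D, E, F, G}.
{A, C}⁺: AC→BDE adds B, D, E; CD→AFG adds F, G → {A, B, C, D, E, F, G}.
{C, D}⁺: CD→AFG adds A, F, G; AC→BDE adds B, E → {A, B, C, D, E, F, G}.

{F}, {G}, {A, B}, {A, C}, {C, D}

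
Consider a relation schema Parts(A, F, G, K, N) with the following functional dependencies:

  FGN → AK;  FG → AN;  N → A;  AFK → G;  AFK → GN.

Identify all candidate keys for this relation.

{F, G}⁺: FG→AN adds A, N; FGN→AK adds K → {A, F, G, K, N}. Minimal: {G}⁺ = {G}; {F}⁺ = {F} — none reach the full schema.
{A, F, K}⁺: AFK→G adds G; AFK→GN adds N → {A, F, G, K, N}. Minimal: {F, K}⁺ = {F, K}; {A, K}⁺ = {A, K}; {A, F}⁺ = {A, F} — none reach the full schema.
{F, K, N}⁺: N→A adds A; AFK→G adds G → {A, F, G, K, N}. Minimal: {K, N}⁺ = {A, K, N}; {F, N}⁺ = {A, F, N}; {F, K}⁺ = {F, K} — none reach the full schema.

(F, G); (A, F, K); (F, K, N)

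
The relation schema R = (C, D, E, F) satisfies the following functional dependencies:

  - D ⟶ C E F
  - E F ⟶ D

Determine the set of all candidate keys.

{D}⁺: D→CEF adds C, E, F → {C, D, E, F}.
{E, F}⁺: EF→D adds D; D→CEF adds C → {C, D, E, F}. Minimal: {F}⁺ = {F}; {E}⁺ = {E} — none reach the full schema.
Any other superkey contains one of these as a subset, so there are no further candidate keys.

D, EF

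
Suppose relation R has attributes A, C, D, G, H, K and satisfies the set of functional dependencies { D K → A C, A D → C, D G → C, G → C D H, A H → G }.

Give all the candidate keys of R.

Attribute K never appears on the right-hand side of any dependency, so K must belong to every candidate key.
{K}⁺ = {K}, which is not all of the schema, so we must add further attributes.
{G, K}⁺: G→CDH adds C, D, H; DK→AC adds A → {A, C, D, G, H, K}. Minimal: {K}⁺ = {K}; {G}⁺ = {C, D, G, H} — none reach the full schema.
{A, H, K}⁺: AH→G adds G; G→CDH adds C, D → {A, C, D, G, H, K}. Minimal: {H, K}⁺ = {H, K}; {A, K}⁺ = {A, K}; {A, H}⁺ = {A, C, D, G, H} — none reach the full schema.
{D, H, K}⁺: DK→AC adds A, C; AH→G adds G → {A, C, D, G, H, K}. Minimal: {H, K}⁺ = {H, K}; {D, K}⁺ = {A, C, D, K}; {D, H}⁺ = {D, H} — none reach the full schema.

GK, AHK, DHK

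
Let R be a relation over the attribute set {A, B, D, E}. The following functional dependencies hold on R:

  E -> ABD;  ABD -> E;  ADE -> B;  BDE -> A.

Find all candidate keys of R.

{E}⁺: E→ABD adds A, B, D → {A, B, D, E}.
{A, B, D}⁺: ABD→E adds E → {A, B, D, E}. Minimal: {B, D}⁺ = {B, D}; {A, D}⁺ = {A, D}; {A, B}⁺ = {A, B} — none reach the full schema.

E, ABD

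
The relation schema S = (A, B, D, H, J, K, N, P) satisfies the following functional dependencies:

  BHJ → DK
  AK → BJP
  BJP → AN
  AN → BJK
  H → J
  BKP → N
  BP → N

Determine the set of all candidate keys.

(A, B, H), (A, H, K), (A, H, N), (B, H, P)

Attribute H never appears on the right-hand side of any dependency, so H must belong to every candidate key.
{H}⁺ = {H, J}, which is not all of the schema, so we must add further attributes.
{A, B, H}⁺: H→J adds J; BHJ→DK adds D, K; AK→BJP adds P; BJP→AN adds N → {A, B, D, H, J, K, N, P}. Minimal: {B, H}⁺ = {B, D, H, J, K}; {A, H}⁺ = {A, H, J}; {A, B}⁺ = {A, B} — none reach the full schema.
{A, H, K}⁺: AK→BJP adds B, J, P; BJP→AN adds N; BHJ→DK adds D → {A, B, D, H, J, K, N, P}. Minimal: {H, K}⁺ = {H, J, K}; {A, K}⁺ = {A, B, J, K, N, P}; {A, H}⁺ = {A, H, J} — none reach the full schema.
{A, H, N}⁺: AN→BJK adds B, J, K; BHJ→DK adds D; AK→BJP adds P → {A, B, D, H, J, K, N, P}. Minimal: {H, N}⁺ = {H, J, N}; {A, N}⁺ = {A, B, J, K, N, P}; {A, H}⁺ = {A, H, J} — none reach the full schema.
{B, H, P}⁺: H→J adds J; BP→N adds N; BHJ→DK adds D, K; BJP→AN adds A → {A, B, D, H, J, K, N, P}. Minimal: {H, P}⁺ = {H, J, P}; {B, P}⁺ = {B, N, P}; {B, H}⁺ = {B, D, H, J, K} — none reach the full schema.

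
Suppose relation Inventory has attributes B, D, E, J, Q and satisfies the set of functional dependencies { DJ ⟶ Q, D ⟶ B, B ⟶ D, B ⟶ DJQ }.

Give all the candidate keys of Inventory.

{B, E}; {D, E}

Attribute E never appears on the right-hand side of any dependency, so E must belong to every candidate key.
{E}⁺ = {E}, which is not all of the schema, so we must add further attributes.
{B, E}⁺: B→D adds D; B→DJQ adds J, Q → {B, D, E, J, Q}. Minimal: {E}⁺ = {E}; {B}⁺ = {B, D, J, Q} — none reach the full schema.
{D, E}⁺: D→B adds B; B→DJQ adds J, Q → {B, D, E, J, Q}. Minimal: {E}⁺ = {E}; {D}⁺ = {B, D, J, Q} — none reach the full schema.
Any other superkey contains one of these as a subset, so there are no further candidate keys.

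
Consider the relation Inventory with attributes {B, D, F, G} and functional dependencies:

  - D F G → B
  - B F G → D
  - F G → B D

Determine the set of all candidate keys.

{F, G}

Attributes F, G never appear on any right-hand side, so every candidate key must contain {F, G}.
{F, G}⁺ = {B, D, F, G}, which is all of the schema, so {F, G} is the only candidate key.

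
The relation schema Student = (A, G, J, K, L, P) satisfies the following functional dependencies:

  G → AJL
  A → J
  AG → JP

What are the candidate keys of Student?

{G, K}

Attributes G, K never appear on any right-hand side, so every candidate key must contain {G, K}.
{G, K}⁺ = {A, G, J, K, L, P}, which is all of the schema, so {G, K} is the only candidate key.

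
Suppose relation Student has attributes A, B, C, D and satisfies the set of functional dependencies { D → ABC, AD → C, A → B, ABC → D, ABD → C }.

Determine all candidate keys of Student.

{D}⁺: D→ABC adds A, B, C → {A, B, C, D}.
{A, C}⁺: A→B adds B; ABC→D adds D → {A, B, C, D}. Minimal: {C}⁺ = {C}; {A}⁺ = {A, B} — none reach the full schema.
Any other superkey contains one of these as a subset, so there are no further candidate keys.

{D}, {A, C}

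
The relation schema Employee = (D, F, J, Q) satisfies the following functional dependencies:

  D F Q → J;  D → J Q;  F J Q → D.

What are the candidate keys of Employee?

(D, F), (F, J, Q)

Attribute F never appears on the right-hand side of any dependency, so F must belong to every candidate key.
{F}⁺ = {F}, which is not all of the schema, so we must add further attributes.
{D, F}⁺: D→JQ adds J, Q → {D, F, J, Q}. Minimal: {F}⁺ = {F}; {D}⁺ = {D, J, Q} — none reach the full schema.
{F, J, Q}⁺: FJQ→D adds D → {D, F, J, Q}. Minimal: {J, Q}⁺ = {J, Q}; {F, Q}⁺ = {F, Q}; {F, J}⁺ = {F, J} — none reach the full schema.
Any other superkey contains one of these as a subset, so there are no further candidate keys.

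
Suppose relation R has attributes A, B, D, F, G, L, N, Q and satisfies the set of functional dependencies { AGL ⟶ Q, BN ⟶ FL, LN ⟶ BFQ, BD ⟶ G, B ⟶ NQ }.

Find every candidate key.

ABD, ADLN

{A, B, D}⁺: BD→G adds G; B→NQ adds N, Q; BN→FL adds F, L → {A, B, D, F, G, L, N, Q}. Minimal: {B, D}⁺ = {B, D, F, G, L, N, Q}; {A, D}⁺ = {A, D}; {A, B}⁺ = {A, B, F, L, N, Q} — none reach the full schema.
{A, D, L, N}⁺: LN→BFQ adds B, F, Q; BD→G adds G → {A, B, D, F, G, L, N, Q}. Minimal: {D, L, N}⁺ = {B, D, F, G, L, N, Q}; {A, L, N}⁺ = {A, B, F, L, N, Q}; {A, D, N}⁺ = {A, D, N}; … — none reach the full schema.
Any other superkey contains one of these as a subset, so there are no further candidate keys.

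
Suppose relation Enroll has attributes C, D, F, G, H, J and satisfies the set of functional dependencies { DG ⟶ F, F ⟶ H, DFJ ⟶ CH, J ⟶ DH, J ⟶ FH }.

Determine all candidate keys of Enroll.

Attributes G, J never appear on any right-hand side, so every candidate key must contain {G, J}.
{G, J}⁺ = {C, D, F, G, H, J}, which is all of the schema, so {G, J} is the only candidate key.

{G, J}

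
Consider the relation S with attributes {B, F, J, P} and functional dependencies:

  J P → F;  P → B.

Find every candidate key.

Attributes J, P never appear on any right-hand side, so every candidate key must contain {J, P}.
{J, P}⁺ = {B, F, J, P}, which is all of the schema, so {J, P} is the only candidate key.

{J, P}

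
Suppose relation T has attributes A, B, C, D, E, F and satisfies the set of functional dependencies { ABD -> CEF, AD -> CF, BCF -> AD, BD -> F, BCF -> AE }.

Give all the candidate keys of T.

{A, B, D}; {B, C, D}; {B, C, F}

Attribute B never appears on the right-hand side of any dependency, so B must belong to every candidate key.
{B}⁺ = {B}, which is not all of the schema, so we must add further attributes.
{A, B, D}⁺: ABD→CEF adds C, E, F → {A, B, C, D, E, F}. Minimal: {B, D}⁺ = {B, D, F}; {A, D}⁺ = {A, C, D, F}; {A, B}⁺ = {A, B} — none reach the full schema.
{B, C, D}⁺: BD→F adds F; BCF→AE adds A, E → {A, B, C, D, E, F}. Minimal: {C, D}⁺ = {C, D}; {B, D}⁺ = {B, D, F}; {B, C}⁺ = {B, C} — none reach the full schema.
{B, C, F}⁺: BCF→AD adds A, D; BCF→AE adds E → {A, B, C, D, E, F}. Minimal: {C, F}⁺ = {C, F}; {B, F}⁺ = {B, F}; {B, C}⁺ = {B, C} — none reach the full schema.
Any other superkey contains one of these as a subset, so there are no further candidate keys.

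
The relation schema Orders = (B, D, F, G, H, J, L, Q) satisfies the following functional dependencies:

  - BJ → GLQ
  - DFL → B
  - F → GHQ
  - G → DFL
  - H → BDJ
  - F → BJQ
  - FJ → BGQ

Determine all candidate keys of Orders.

{F}, {G}, {H}, {B, J}

{F}⁺: F→GHQ adds G, H, Q; G→DFL adds D, L; H→BDJ adds B, J → {B, D, F, G, H, J, L, Q}.
{G}⁺: G→DFL adds D, F, L; F→BJQ adds B, J, Q; F→GHQ adds H → {B, D, F, G, H, J, L, Q}.
{H}⁺: H→BDJ adds B, D, J; BJ→GLQ adds G, L, Q; G→DFL adds F → {B, D, F, G, H, J, L, Q}.
{B, J}⁺: BJ→GLQ adds G, L, Q; G→DFL adds D, F; F→GHQ adds H → {B, D, F, G, H, J, L, Q}. Minimal: {J}⁺ = {J}; {B}⁺ = {B} — none reach the full schema.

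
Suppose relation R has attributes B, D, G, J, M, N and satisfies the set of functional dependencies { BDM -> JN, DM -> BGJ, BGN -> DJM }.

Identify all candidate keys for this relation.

(D, M), (B, G, N)

{D, M}⁺: DM→BGJ adds B, G, J; BDM→JN adds N → {B, D, G, J, M, N}. Minimal: {M}⁺ = {M}; {D}⁺ = {D} — none reach the full schema.
{B, G, N}⁺: BGN→DJM adds D, J, M → {B, D, G, J, M, N}. Minimal: {G, N}⁺ = {G, N}; {B, N}⁺ = {B, N}; {B, G}⁺ = {B, G} — none reach the full schema.
Any other superkey contains one of these as a subset, so there are no further candidate keys.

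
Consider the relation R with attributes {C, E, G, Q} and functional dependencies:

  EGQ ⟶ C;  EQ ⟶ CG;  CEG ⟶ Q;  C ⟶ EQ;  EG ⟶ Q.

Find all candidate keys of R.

{C}; {E, G}; {E, Q}

{C}⁺: C→EQ adds E, Q; EQ→CG adds G → {C, E, G, Q}.
{E, G}⁺: EG→Q adds Q; EGQ→C adds C → {C, E, G, Q}. Minimal: {G}⁺ = {G}; {E}⁺ = {E} — none reach the full schema.
{E, Q}⁺: EQ→CG adds C, G → {C, E, G, Q}. Minimal: {Q}⁺ = {Q}; {E}⁺ = {E} — none reach the full schema.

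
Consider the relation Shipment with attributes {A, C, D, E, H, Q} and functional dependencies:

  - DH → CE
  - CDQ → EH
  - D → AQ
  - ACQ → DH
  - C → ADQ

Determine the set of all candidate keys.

{C}⁺: C→ADQ adds A, D, Q; CDQ→EH adds E, H → {A, C, D, E, H, Q}.
{D, H}⁺: DH→CE adds C, E; D→AQ adds A, Q → {A, C, D, E, H, Q}.

C, DH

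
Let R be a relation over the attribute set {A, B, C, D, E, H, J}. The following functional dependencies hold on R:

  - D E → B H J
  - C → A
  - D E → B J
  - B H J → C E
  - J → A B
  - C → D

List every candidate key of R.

{C, E}⁺: C→A adds A; C→D adds D; DE→BHJ adds B, H, J → {A, B, C, D, E, H, J}. Minimal: {E}⁺ = {E}; {C}⁺ = {A, C, D} — none reach the full schema.
{D, E}⁺: DE→BHJ adds B, H, J; BHJ→CE adds C; J→AB adds A → {A, B, C, D, E, H, J}. Minimal: {E}⁺ = {E}; {D}⁺ = {D} — none reach the full schema.
{H, J}⁺: J→AB adds A, B; BHJ→CE adds C, E; C→D adds D → {A, B, C, D, E, H, J}. Minimal: {J}⁺ = {A, B, J}; {H}⁺ = {H} — none reach the full schema.

CE, DE, HJ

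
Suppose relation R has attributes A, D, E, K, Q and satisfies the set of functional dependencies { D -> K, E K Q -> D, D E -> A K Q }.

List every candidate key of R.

{D, E}, {E, K, Q}

{D, E}⁺: D→K adds K; DE→AKQ adds A, Q → {A, D, E, K, Q}.
{E, K, Q}⁺: EKQ→D adds D; DE→AKQ adds A → {A, D, E, K, Q}.
Any other superkey contains one of these as a subset, so there are no further candidate keys.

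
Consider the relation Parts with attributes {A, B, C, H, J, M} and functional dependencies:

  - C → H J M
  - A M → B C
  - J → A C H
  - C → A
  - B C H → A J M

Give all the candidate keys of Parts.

{C}⁺: C→HJM adds H, J, M; J→ACH adds A; AM→BC adds B → {A, B, C, H, J, M}.
{J}⁺: J→ACH adds A, C, H; C→HJM adds M; AM→BC adds B → {A, B, C, H, J, M}.
{A, M}⁺: AM→BC adds B, C; C→HJM adds H, J → {A, B, C, H, J, M}. Minimal: {M}⁺ = {M}; {A}⁺ = {A} — none reach the full schema.
Any other superkey contains one of these as a subset, so there are no further candidate keys.

{C}, {J}, {A, M}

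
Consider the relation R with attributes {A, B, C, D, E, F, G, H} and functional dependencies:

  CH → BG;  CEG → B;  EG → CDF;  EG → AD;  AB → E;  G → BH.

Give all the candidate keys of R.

AG, EG, ACH, CEH

{A, G}⁺: G→BH adds B, H; AB→E adds E; EG→CDF adds C, D, F → {A, B, C, D, E, F, G, H}. Minimal: {G}⁺ = {B, G, H}; {A}⁺ = {A} — none reach the full schema.
{E, G}⁺: EG→CDF adds C, D, F; EG→AD adds A; G→BH adds B, H → {A, B, C, D, E, F, G, H}. Minimal: {G}⁺ = {B, G, H}; {E}⁺ = {E} — none reach the full schema.
{A, C, H}⁺: CH→BG adds B, G; AB→E adds E; EG→CDF adds D, F → {A, B, C, D, E, F, G, H}. Minimal: {C, H}⁺ = {B, C, G, H}; {A, H}⁺ = {A, H}; {A, C}⁺ = {A, C} — none reach the full schema.
{C, E, H}⁺: CH→BG adds B, G; EG→CDF adds D, F; EG→AD adds A → {A, B, C, D, E, F, G, H}. Minimal: {E, H}⁺ = {E, H}; {C, H}⁺ = {B, C, G, H}; {C, E}⁺ = {C, E} — none reach the full schema.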